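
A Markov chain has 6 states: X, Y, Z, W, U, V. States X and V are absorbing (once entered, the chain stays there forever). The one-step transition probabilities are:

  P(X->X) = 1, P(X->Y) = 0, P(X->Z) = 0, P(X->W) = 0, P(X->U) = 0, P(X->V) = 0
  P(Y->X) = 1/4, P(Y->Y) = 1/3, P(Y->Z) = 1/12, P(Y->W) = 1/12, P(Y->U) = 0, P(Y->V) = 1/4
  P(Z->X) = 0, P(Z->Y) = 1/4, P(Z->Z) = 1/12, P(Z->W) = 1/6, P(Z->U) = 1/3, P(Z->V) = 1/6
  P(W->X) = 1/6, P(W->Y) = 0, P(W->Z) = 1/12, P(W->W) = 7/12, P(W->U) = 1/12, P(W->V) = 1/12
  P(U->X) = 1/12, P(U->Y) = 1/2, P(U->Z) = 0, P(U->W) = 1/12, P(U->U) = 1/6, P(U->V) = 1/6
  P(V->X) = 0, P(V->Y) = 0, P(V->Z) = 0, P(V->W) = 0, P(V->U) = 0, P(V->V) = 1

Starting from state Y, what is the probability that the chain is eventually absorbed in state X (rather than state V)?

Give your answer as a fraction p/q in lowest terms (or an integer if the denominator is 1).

Answer: 1850/3721

Derivation:
Let a_i = P(absorbed in X | start in state i).
Boundary conditions: a_X = 1, a_V = 0.
For each transient state i, a_i = sum_j P(i->j) * a_j:
  a_Y = 1/4*a_X + 1/3*a_Y + 1/12*a_Z + 1/12*a_W + 0*a_U + 1/4*a_V
  a_Z = 0*a_X + 1/4*a_Y + 1/12*a_Z + 1/6*a_W + 1/3*a_U + 1/6*a_V
  a_W = 1/6*a_X + 0*a_Y + 1/12*a_Z + 7/12*a_W + 1/12*a_U + 1/12*a_V
  a_U = 1/12*a_X + 1/2*a_Y + 0*a_Z + 1/12*a_W + 1/6*a_U + 1/6*a_V

Substituting a_X = 1 and a_V = 0, rearrange to (I - Q) a = r where r[i] = P(i -> X):
  [2/3, -1/12, -1/12, 0] . (a_Y, a_Z, a_W, a_U) = 1/4
  [-1/4, 11/12, -1/6, -1/3] . (a_Y, a_Z, a_W, a_U) = 0
  [0, -1/12, 5/12, -1/12] . (a_Y, a_Z, a_W, a_U) = 1/6
  [-1/2, 0, -1/12, 5/6] . (a_Y, a_Z, a_W, a_U) = 1/12

Solving yields:
  a_Y = 1850/3721
  a_Z = 1508/3721
  a_W = 2129/3721
  a_U = 1695/3721

Starting state is Y, so the absorption probability is a_Y = 1850/3721.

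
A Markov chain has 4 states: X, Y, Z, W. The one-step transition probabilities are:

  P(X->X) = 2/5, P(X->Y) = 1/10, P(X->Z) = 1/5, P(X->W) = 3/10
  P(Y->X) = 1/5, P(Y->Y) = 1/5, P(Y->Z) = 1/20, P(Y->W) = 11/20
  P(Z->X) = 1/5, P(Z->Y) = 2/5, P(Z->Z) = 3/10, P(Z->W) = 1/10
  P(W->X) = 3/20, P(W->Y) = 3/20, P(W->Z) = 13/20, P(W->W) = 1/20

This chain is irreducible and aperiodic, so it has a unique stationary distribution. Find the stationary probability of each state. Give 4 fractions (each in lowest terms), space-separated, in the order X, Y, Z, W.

Answer: 346/1471 994/4413 1337/4413 348/1471

Derivation:
The stationary distribution satisfies pi = pi * P, i.e.:
  pi_X = 2/5*pi_X + 1/5*pi_Y + 1/5*pi_Z + 3/20*pi_W
  pi_Y = 1/10*pi_X + 1/5*pi_Y + 2/5*pi_Z + 3/20*pi_W
  pi_Z = 1/5*pi_X + 1/20*pi_Y + 3/10*pi_Z + 13/20*pi_W
  pi_W = 3/10*pi_X + 11/20*pi_Y + 1/10*pi_Z + 1/20*pi_W
with normalization: pi_X + pi_Y + pi_Z + pi_W = 1.

Using the first 3 balance equations plus normalization, the linear system A*pi = b is:
  [-3/5, 1/5, 1/5, 3/20] . pi = 0
  [1/10, -4/5, 2/5, 3/20] . pi = 0
  [1/5, 1/20, -7/10, 13/20] . pi = 0
  [1, 1, 1, 1] . pi = 1

Solving yields:
  pi_X = 346/1471
  pi_Y = 994/4413
  pi_Z = 1337/4413
  pi_W = 348/1471

Verification (pi * P):
  346/1471*2/5 + 994/4413*1/5 + 1337/4413*1/5 + 348/1471*3/20 = 346/1471 = pi_X  (ok)
  346/1471*1/10 + 994/4413*1/5 + 1337/4413*2/5 + 348/1471*3/20 = 994/4413 = pi_Y  (ok)
  346/1471*1/5 + 994/4413*1/20 + 1337/4413*3/10 + 348/1471*13/20 = 1337/4413 = pi_Z  (ok)
  346/1471*3/10 + 994/4413*11/20 + 1337/4413*1/10 + 348/1471*1/20 = 348/1471 = pi_W  (ok)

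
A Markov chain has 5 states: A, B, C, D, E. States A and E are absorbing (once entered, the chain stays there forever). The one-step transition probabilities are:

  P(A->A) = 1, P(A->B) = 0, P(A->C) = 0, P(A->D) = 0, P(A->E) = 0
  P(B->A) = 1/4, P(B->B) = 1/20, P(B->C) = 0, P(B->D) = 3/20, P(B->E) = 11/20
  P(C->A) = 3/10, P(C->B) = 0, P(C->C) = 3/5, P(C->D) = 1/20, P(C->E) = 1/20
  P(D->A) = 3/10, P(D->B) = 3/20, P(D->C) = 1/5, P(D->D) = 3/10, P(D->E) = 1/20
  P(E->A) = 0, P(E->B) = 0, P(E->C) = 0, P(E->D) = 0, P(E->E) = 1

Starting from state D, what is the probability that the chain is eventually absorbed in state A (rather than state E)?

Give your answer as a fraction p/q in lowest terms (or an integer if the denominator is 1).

Let a_i = P(absorbed in A | start in state i).
Boundary conditions: a_A = 1, a_E = 0.
For each transient state i, a_i = sum_j P(i->j) * a_j:
  a_B = 1/4*a_A + 1/20*a_B + 0*a_C + 3/20*a_D + 11/20*a_E
  a_C = 3/10*a_A + 0*a_B + 3/5*a_C + 1/20*a_D + 1/20*a_E
  a_D = 3/10*a_A + 3/20*a_B + 1/5*a_C + 3/10*a_D + 1/20*a_E

Substituting a_A = 1 and a_E = 0, rearrange to (I - Q) a = r where r[i] = P(i -> A):
  [19/20, 0, -3/20] . (a_B, a_C, a_D) = 1/4
  [0, 2/5, -1/20] . (a_B, a_C, a_D) = 3/10
  [-3/20, -1/5, 7/10] . (a_B, a_C, a_D) = 3/10

Solving yields:
  a_B = 21/55
  a_C = 557/660
  a_D = 124/165

Starting state is D, so the absorption probability is a_D = 124/165.

Answer: 124/165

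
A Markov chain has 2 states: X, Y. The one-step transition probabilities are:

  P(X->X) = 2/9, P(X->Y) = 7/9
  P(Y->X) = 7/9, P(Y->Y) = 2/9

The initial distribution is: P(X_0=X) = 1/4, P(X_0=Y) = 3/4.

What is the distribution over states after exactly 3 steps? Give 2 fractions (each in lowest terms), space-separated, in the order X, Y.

Answer: 1583/2916 1333/2916

Derivation:
Propagating the distribution step by step (d_{t+1} = d_t * P):
d_0 = (X=1/4, Y=3/4)
  d_1[X] = 1/4*2/9 + 3/4*7/9 = 23/36
  d_1[Y] = 1/4*7/9 + 3/4*2/9 = 13/36
d_1 = (X=23/36, Y=13/36)
  d_2[X] = 23/36*2/9 + 13/36*7/9 = 137/324
  d_2[Y] = 23/36*7/9 + 13/36*2/9 = 187/324
d_2 = (X=137/324, Y=187/324)
  d_3[X] = 137/324*2/9 + 187/324*7/9 = 1583/2916
  d_3[Y] = 137/324*7/9 + 187/324*2/9 = 1333/2916
d_3 = (X=1583/2916, Y=1333/2916)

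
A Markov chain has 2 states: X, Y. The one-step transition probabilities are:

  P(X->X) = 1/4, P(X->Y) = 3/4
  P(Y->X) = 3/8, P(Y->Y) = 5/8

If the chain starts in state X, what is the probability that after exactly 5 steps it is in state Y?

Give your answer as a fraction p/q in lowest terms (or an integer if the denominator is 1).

Computing P^5 by repeated multiplication:
P^1 =
  X: [1/4, 3/4]
  Y: [3/8, 5/8]
P^2 =
  X: [11/32, 21/32]
  Y: [21/64, 43/64]
P^3 =
  X: [85/256, 171/256]
  Y: [171/512, 341/512]
P^4 =
  X: [683/2048, 1365/2048]
  Y: [1365/4096, 2731/4096]
P^5 =
  X: [5461/16384, 10923/16384]
  Y: [10923/32768, 21845/32768]

(P^5)[X -> Y] = 10923/16384

Answer: 10923/16384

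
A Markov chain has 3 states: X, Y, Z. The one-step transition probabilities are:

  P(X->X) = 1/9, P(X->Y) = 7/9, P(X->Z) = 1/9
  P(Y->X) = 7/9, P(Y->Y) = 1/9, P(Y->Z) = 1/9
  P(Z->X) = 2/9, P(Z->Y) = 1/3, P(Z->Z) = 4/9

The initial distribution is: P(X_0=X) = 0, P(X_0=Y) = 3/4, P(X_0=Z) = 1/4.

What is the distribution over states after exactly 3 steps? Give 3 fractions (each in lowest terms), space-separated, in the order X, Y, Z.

Answer: 503/972 76/243 55/324

Derivation:
Propagating the distribution step by step (d_{t+1} = d_t * P):
d_0 = (X=0, Y=3/4, Z=1/4)
  d_1[X] = 0*1/9 + 3/4*7/9 + 1/4*2/9 = 23/36
  d_1[Y] = 0*7/9 + 3/4*1/9 + 1/4*1/3 = 1/6
  d_1[Z] = 0*1/9 + 3/4*1/9 + 1/4*4/9 = 7/36
d_1 = (X=23/36, Y=1/6, Z=7/36)
  d_2[X] = 23/36*1/9 + 1/6*7/9 + 7/36*2/9 = 79/324
  d_2[Y] = 23/36*7/9 + 1/6*1/9 + 7/36*1/3 = 47/81
  d_2[Z] = 23/36*1/9 + 1/6*1/9 + 7/36*4/9 = 19/108
d_2 = (X=79/324, Y=47/81, Z=19/108)
  d_3[X] = 79/324*1/9 + 47/81*7/9 + 19/108*2/9 = 503/972
  d_3[Y] = 79/324*7/9 + 47/81*1/9 + 19/108*1/3 = 76/243
  d_3[Z] = 79/324*1/9 + 47/81*1/9 + 19/108*4/9 = 55/324
d_3 = (X=503/972, Y=76/243, Z=55/324)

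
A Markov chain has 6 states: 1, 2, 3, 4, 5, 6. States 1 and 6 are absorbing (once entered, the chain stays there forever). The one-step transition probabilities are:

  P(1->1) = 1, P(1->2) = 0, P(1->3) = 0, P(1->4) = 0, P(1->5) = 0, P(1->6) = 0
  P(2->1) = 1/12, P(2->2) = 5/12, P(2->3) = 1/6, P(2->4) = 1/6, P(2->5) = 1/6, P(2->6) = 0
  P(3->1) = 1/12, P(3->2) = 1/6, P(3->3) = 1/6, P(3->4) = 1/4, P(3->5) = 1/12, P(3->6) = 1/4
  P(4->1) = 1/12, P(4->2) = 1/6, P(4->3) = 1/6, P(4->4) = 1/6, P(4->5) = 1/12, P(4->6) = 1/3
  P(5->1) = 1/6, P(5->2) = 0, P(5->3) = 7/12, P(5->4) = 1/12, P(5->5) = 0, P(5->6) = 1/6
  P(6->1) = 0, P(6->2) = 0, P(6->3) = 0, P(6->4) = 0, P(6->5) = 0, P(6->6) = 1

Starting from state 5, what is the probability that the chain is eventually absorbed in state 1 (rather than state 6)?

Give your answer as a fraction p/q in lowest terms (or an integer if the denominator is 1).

Let a_i = P(absorbed in 1 | start in state i).
Boundary conditions: a_1 = 1, a_6 = 0.
For each transient state i, a_i = sum_j P(i->j) * a_j:
  a_2 = 1/12*a_1 + 5/12*a_2 + 1/6*a_3 + 1/6*a_4 + 1/6*a_5 + 0*a_6
  a_3 = 1/12*a_1 + 1/6*a_2 + 1/6*a_3 + 1/4*a_4 + 1/12*a_5 + 1/4*a_6
  a_4 = 1/12*a_1 + 1/6*a_2 + 1/6*a_3 + 1/6*a_4 + 1/12*a_5 + 1/3*a_6
  a_5 = 1/6*a_1 + 0*a_2 + 7/12*a_3 + 1/12*a_4 + 0*a_5 + 1/6*a_6

Substituting a_1 = 1 and a_6 = 0, rearrange to (I - Q) a = r where r[i] = P(i -> 1):
  [7/12, -1/6, -1/6, -1/6] . (a_2, a_3, a_4, a_5) = 1/12
  [-1/6, 5/6, -1/4, -1/12] . (a_2, a_3, a_4, a_5) = 1/12
  [-1/6, -1/6, 5/6, -1/12] . (a_2, a_3, a_4, a_5) = 1/12
  [0, -7/12, -1/12, 1] . (a_2, a_3, a_4, a_5) = 1/6

Solving yields:
  a_2 = 2307/5563
  a_3 = 1690/5563
  a_4 = 1560/5563
  a_5 = 2043/5563

Starting state is 5, so the absorption probability is a_5 = 2043/5563.

Answer: 2043/5563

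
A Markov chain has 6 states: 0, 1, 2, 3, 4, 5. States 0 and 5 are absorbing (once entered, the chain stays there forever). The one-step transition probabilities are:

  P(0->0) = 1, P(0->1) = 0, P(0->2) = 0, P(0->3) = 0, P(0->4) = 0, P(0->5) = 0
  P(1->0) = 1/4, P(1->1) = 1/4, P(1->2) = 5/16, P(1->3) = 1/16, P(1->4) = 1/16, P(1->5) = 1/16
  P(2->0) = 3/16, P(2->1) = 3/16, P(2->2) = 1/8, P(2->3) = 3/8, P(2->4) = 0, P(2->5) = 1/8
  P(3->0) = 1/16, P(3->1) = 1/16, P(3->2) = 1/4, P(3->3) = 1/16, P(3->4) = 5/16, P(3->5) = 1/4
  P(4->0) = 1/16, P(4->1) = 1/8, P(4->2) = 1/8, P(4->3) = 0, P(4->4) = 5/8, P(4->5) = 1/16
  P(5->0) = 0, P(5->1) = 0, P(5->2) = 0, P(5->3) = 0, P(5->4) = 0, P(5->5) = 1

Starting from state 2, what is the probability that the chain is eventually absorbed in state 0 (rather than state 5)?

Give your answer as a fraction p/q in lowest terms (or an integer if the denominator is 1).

Answer: 2715/5021

Derivation:
Let a_i = P(absorbed in 0 | start in state i).
Boundary conditions: a_0 = 1, a_5 = 0.
For each transient state i, a_i = sum_j P(i->j) * a_j:
  a_1 = 1/4*a_0 + 1/4*a_1 + 5/16*a_2 + 1/16*a_3 + 1/16*a_4 + 1/16*a_5
  a_2 = 3/16*a_0 + 3/16*a_1 + 1/8*a_2 + 3/8*a_3 + 0*a_4 + 1/8*a_5
  a_3 = 1/16*a_0 + 1/16*a_1 + 1/4*a_2 + 1/16*a_3 + 5/16*a_4 + 1/4*a_5
  a_4 = 1/16*a_0 + 1/8*a_1 + 1/8*a_2 + 0*a_3 + 5/8*a_4 + 1/16*a_5

Substituting a_0 = 1 and a_5 = 0, rearrange to (I - Q) a = r where r[i] = P(i -> 0):
  [3/4, -5/16, -1/16, -1/16] . (a_1, a_2, a_3, a_4) = 1/4
  [-3/16, 7/8, -3/8, 0] . (a_1, a_2, a_3, a_4) = 3/16
  [-1/16, -1/4, 15/16, -5/16] . (a_1, a_2, a_3, a_4) = 1/16
  [-1/8, -1/8, 0, 3/8] . (a_1, a_2, a_3, a_4) = 1/16

Solving yields:
  a_1 = 3224/5021
  a_2 = 2715/5021
  a_3 = 4425/10042
  a_4 = 5633/10042

Starting state is 2, so the absorption probability is a_2 = 2715/5021.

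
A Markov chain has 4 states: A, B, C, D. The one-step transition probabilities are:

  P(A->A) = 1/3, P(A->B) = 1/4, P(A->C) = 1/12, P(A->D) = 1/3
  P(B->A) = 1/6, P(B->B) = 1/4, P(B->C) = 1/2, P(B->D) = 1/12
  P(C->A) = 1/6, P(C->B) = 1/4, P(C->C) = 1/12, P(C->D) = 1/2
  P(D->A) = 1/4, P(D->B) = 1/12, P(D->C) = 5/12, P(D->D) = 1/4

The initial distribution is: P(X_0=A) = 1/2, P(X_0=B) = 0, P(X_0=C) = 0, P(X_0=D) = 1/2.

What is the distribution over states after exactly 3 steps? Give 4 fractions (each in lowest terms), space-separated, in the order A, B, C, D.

Propagating the distribution step by step (d_{t+1} = d_t * P):
d_0 = (A=1/2, B=0, C=0, D=1/2)
  d_1[A] = 1/2*1/3 + 0*1/6 + 0*1/6 + 1/2*1/4 = 7/24
  d_1[B] = 1/2*1/4 + 0*1/4 + 0*1/4 + 1/2*1/12 = 1/6
  d_1[C] = 1/2*1/12 + 0*1/2 + 0*1/12 + 1/2*5/12 = 1/4
  d_1[D] = 1/2*1/3 + 0*1/12 + 0*1/2 + 1/2*1/4 = 7/24
d_1 = (A=7/24, B=1/6, C=1/4, D=7/24)
  d_2[A] = 7/24*1/3 + 1/6*1/6 + 1/4*1/6 + 7/24*1/4 = 23/96
  d_2[B] = 7/24*1/4 + 1/6*1/4 + 1/4*1/4 + 7/24*1/12 = 29/144
  d_2[C] = 7/24*1/12 + 1/6*1/2 + 1/4*1/12 + 7/24*5/12 = 1/4
  d_2[D] = 7/24*1/3 + 1/6*1/12 + 1/4*1/2 + 7/24*1/4 = 89/288
d_2 = (A=23/96, B=29/144, C=1/4, D=89/288)
  d_3[A] = 23/96*1/3 + 29/144*1/6 + 1/4*1/6 + 89/288*1/4 = 803/3456
  d_3[B] = 23/96*1/4 + 29/144*1/4 + 1/4*1/4 + 89/288*1/12 = 343/1728
  d_3[C] = 23/96*1/12 + 29/144*1/2 + 1/4*1/12 + 89/288*5/12 = 467/1728
  d_3[D] = 23/96*1/3 + 29/144*1/12 + 1/4*1/2 + 89/288*1/4 = 1033/3456
d_3 = (A=803/3456, B=343/1728, C=467/1728, D=1033/3456)

Answer: 803/3456 343/1728 467/1728 1033/3456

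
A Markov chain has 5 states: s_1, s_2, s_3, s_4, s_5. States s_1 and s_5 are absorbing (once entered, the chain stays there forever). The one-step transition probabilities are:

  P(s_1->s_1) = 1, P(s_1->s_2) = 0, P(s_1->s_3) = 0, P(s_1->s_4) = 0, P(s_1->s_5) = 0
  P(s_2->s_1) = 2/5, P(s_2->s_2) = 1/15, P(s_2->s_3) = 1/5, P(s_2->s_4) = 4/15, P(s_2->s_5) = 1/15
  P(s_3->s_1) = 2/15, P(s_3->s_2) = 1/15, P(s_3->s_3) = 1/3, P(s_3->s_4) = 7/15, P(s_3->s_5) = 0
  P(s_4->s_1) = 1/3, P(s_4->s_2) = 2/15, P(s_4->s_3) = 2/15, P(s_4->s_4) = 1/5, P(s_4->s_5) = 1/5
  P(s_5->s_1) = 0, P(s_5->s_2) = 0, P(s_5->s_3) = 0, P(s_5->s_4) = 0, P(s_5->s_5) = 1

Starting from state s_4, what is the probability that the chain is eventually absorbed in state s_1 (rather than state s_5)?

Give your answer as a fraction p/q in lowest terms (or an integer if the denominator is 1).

Answer: 885/1318

Derivation:
Let a_i = P(absorbed in s_1 | start in state i).
Boundary conditions: a_s_1 = 1, a_s_5 = 0.
For each transient state i, a_i = sum_j P(i->j) * a_j:
  a_s_2 = 2/5*a_s_1 + 1/15*a_s_2 + 1/5*a_s_3 + 4/15*a_s_4 + 1/15*a_s_5
  a_s_3 = 2/15*a_s_1 + 1/15*a_s_2 + 1/3*a_s_3 + 7/15*a_s_4 + 0*a_s_5
  a_s_4 = 1/3*a_s_1 + 2/15*a_s_2 + 2/15*a_s_3 + 1/5*a_s_4 + 1/5*a_s_5

Substituting a_s_1 = 1 and a_s_5 = 0, rearrange to (I - Q) a = r where r[i] = P(i -> s_1):
  [14/15, -1/5, -4/15] . (a_s_2, a_s_3, a_s_4) = 2/5
  [-1/15, 2/3, -7/15] . (a_s_2, a_s_3, a_s_4) = 2/15
  [-2/15, -2/15, 4/5] . (a_s_2, a_s_3, a_s_4) = 1/3

Solving yields:
  a_s_2 = 1029/1318
  a_s_3 = 493/659
  a_s_4 = 885/1318

Starting state is s_4, so the absorption probability is a_s_4 = 885/1318.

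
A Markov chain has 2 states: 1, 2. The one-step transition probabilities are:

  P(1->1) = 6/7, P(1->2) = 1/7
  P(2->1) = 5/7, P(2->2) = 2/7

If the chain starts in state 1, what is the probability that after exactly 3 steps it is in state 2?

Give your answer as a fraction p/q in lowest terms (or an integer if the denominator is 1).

Answer: 57/343

Derivation:
Computing P^3 by repeated multiplication:
P^1 =
  1: [6/7, 1/7]
  2: [5/7, 2/7]
P^2 =
  1: [41/49, 8/49]
  2: [40/49, 9/49]
P^3 =
  1: [286/343, 57/343]
  2: [285/343, 58/343]

(P^3)[1 -> 2] = 57/343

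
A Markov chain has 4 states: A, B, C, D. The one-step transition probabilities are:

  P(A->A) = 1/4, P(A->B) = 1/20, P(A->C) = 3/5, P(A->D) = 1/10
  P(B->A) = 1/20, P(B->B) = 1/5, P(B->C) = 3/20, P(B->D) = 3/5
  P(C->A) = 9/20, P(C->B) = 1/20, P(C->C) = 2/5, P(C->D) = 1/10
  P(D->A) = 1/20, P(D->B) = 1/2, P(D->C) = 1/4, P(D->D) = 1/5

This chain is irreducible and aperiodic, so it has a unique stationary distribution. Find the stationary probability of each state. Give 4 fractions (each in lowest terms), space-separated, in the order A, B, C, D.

The stationary distribution satisfies pi = pi * P, i.e.:
  pi_A = 1/4*pi_A + 1/20*pi_B + 9/20*pi_C + 1/20*pi_D
  pi_B = 1/20*pi_A + 1/5*pi_B + 1/20*pi_C + 1/2*pi_D
  pi_C = 3/5*pi_A + 3/20*pi_B + 2/5*pi_C + 1/4*pi_D
  pi_D = 1/10*pi_A + 3/5*pi_B + 1/10*pi_C + 1/5*pi_D
with normalization: pi_A + pi_B + pi_C + pi_D = 1.

Using the first 3 balance equations plus normalization, the linear system A*pi = b is:
  [-3/4, 1/20, 9/20, 1/20] . pi = 0
  [1/20, -4/5, 1/20, 1/2] . pi = 0
  [3/5, 3/20, -3/5, 1/4] . pi = 0
  [1, 1, 1, 1] . pi = 1

Solving yields:
  pi_A = 163/648
  pi_B = 1/6
  pi_C = 245/648
  pi_D = 11/54

Verification (pi * P):
  163/648*1/4 + 1/6*1/20 + 245/648*9/20 + 11/54*1/20 = 163/648 = pi_A  (ok)
  163/648*1/20 + 1/6*1/5 + 245/648*1/20 + 11/54*1/2 = 1/6 = pi_B  (ok)
  163/648*3/5 + 1/6*3/20 + 245/648*2/5 + 11/54*1/4 = 245/648 = pi_C  (ok)
  163/648*1/10 + 1/6*3/5 + 245/648*1/10 + 11/54*1/5 = 11/54 = pi_D  (ok)

Answer: 163/648 1/6 245/648 11/54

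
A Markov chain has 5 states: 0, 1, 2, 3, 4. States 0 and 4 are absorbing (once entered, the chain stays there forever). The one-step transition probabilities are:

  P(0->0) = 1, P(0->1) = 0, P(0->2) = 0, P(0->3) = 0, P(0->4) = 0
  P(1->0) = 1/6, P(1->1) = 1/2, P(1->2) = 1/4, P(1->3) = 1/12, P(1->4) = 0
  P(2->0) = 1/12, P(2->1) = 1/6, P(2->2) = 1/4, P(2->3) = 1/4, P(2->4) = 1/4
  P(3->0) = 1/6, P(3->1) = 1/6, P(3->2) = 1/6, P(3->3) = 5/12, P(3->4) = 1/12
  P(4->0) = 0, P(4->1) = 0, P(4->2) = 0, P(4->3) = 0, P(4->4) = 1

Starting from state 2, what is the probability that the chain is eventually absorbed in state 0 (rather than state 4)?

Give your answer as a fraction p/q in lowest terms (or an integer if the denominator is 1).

Answer: 6/13

Derivation:
Let a_i = P(absorbed in 0 | start in state i).
Boundary conditions: a_0 = 1, a_4 = 0.
For each transient state i, a_i = sum_j P(i->j) * a_j:
  a_1 = 1/6*a_0 + 1/2*a_1 + 1/4*a_2 + 1/12*a_3 + 0*a_4
  a_2 = 1/12*a_0 + 1/6*a_1 + 1/4*a_2 + 1/4*a_3 + 1/4*a_4
  a_3 = 1/6*a_0 + 1/6*a_1 + 1/6*a_2 + 5/12*a_3 + 1/12*a_4

Substituting a_0 = 1 and a_4 = 0, rearrange to (I - Q) a = r where r[i] = P(i -> 0):
  [1/2, -1/4, -1/12] . (a_1, a_2, a_3) = 1/6
  [-1/6, 3/4, -1/4] . (a_1, a_2, a_3) = 1/12
  [-1/6, -1/6, 7/12] . (a_1, a_2, a_3) = 1/6

Solving yields:
  a_1 = 173/260
  a_2 = 6/13
  a_3 = 79/130

Starting state is 2, so the absorption probability is a_2 = 6/13.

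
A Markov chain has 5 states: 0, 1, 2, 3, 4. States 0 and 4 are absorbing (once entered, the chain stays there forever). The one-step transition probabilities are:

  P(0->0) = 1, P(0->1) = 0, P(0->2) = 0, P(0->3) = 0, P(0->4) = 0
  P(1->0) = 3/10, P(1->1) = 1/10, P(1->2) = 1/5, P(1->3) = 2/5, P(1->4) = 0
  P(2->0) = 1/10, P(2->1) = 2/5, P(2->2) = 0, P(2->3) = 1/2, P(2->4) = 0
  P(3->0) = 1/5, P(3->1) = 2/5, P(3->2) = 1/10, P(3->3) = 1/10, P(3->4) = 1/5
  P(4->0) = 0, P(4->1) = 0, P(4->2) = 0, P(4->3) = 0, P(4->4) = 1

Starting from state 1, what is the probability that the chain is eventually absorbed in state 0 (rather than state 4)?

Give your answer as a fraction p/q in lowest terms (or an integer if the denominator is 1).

Let a_i = P(absorbed in 0 | start in state i).
Boundary conditions: a_0 = 1, a_4 = 0.
For each transient state i, a_i = sum_j P(i->j) * a_j:
  a_1 = 3/10*a_0 + 1/10*a_1 + 1/5*a_2 + 2/5*a_3 + 0*a_4
  a_2 = 1/10*a_0 + 2/5*a_1 + 0*a_2 + 1/2*a_3 + 0*a_4
  a_3 = 1/5*a_0 + 2/5*a_1 + 1/10*a_2 + 1/10*a_3 + 1/5*a_4

Substituting a_0 = 1 and a_4 = 0, rearrange to (I - Q) a = r where r[i] = P(i -> 0):
  [9/10, -1/5, -2/5] . (a_1, a_2, a_3) = 3/10
  [-2/5, 1, -1/2] . (a_1, a_2, a_3) = 1/10
  [-2/5, -1/10, 9/10] . (a_1, a_2, a_3) = 1/5

Solving yields:
  a_1 = 377/477
  a_2 = 355/477
  a_3 = 313/477

Starting state is 1, so the absorption probability is a_1 = 377/477.

Answer: 377/477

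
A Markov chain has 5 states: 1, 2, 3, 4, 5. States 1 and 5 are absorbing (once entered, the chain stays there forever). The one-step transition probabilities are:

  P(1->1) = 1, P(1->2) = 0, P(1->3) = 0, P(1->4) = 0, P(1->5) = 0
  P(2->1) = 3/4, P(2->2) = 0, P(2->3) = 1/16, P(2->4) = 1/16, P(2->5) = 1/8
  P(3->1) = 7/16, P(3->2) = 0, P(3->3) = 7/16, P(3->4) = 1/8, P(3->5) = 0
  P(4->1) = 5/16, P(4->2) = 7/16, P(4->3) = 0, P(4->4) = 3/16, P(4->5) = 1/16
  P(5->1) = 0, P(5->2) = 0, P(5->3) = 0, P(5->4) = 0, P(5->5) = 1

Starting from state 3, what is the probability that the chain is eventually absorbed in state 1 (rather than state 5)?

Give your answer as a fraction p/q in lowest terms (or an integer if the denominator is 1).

Answer: 347/359

Derivation:
Let a_i = P(absorbed in 1 | start in state i).
Boundary conditions: a_1 = 1, a_5 = 0.
For each transient state i, a_i = sum_j P(i->j) * a_j:
  a_2 = 3/4*a_1 + 0*a_2 + 1/16*a_3 + 1/16*a_4 + 1/8*a_5
  a_3 = 7/16*a_1 + 0*a_2 + 7/16*a_3 + 1/8*a_4 + 0*a_5
  a_4 = 5/16*a_1 + 7/16*a_2 + 0*a_3 + 3/16*a_4 + 1/16*a_5

Substituting a_1 = 1 and a_5 = 0, rearrange to (I - Q) a = r where r[i] = P(i -> 1):
  [1, -1/16, -1/16] . (a_2, a_3, a_4) = 3/4
  [0, 9/16, -1/8] . (a_2, a_3, a_4) = 7/16
  [-7/16, 0, 13/16] . (a_2, a_3, a_4) = 5/16

Solving yields:
  a_2 = 310/359
  a_3 = 347/359
  a_4 = 305/359

Starting state is 3, so the absorption probability is a_3 = 347/359.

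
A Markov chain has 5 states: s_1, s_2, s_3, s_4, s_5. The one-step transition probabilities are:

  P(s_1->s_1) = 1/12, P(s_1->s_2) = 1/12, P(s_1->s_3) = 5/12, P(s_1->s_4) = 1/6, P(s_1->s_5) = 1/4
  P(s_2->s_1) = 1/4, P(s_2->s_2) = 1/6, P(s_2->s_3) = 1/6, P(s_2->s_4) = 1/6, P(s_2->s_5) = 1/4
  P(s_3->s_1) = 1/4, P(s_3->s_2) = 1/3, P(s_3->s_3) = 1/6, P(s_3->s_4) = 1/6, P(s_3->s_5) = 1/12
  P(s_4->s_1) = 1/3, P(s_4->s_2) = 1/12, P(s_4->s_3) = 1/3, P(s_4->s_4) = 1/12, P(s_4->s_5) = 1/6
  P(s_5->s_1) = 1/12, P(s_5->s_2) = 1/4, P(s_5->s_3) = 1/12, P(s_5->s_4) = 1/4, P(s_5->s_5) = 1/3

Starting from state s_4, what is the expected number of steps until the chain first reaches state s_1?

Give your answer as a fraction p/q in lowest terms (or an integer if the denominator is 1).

Let h_i = expected steps to first reach s_1 from state i.
Boundary: h_s_1 = 0.
First-step equations for the other states:
  h_s_2 = 1 + 1/4*h_s_1 + 1/6*h_s_2 + 1/6*h_s_3 + 1/6*h_s_4 + 1/4*h_s_5
  h_s_3 = 1 + 1/4*h_s_1 + 1/3*h_s_2 + 1/6*h_s_3 + 1/6*h_s_4 + 1/12*h_s_5
  h_s_4 = 1 + 1/3*h_s_1 + 1/12*h_s_2 + 1/3*h_s_3 + 1/12*h_s_4 + 1/6*h_s_5
  h_s_5 = 1 + 1/12*h_s_1 + 1/4*h_s_2 + 1/12*h_s_3 + 1/4*h_s_4 + 1/3*h_s_5

Substituting h_s_1 = 0 and rearranging gives the linear system (I - Q) h = 1:
  [5/6, -1/6, -1/6, -1/4] . (h_s_2, h_s_3, h_s_4, h_s_5) = 1
  [-1/3, 5/6, -1/6, -1/12] . (h_s_2, h_s_3, h_s_4, h_s_5) = 1
  [-1/12, -1/3, 11/12, -1/6] . (h_s_2, h_s_3, h_s_4, h_s_5) = 1
  [-1/4, -1/12, -1/4, 2/3] . (h_s_2, h_s_3, h_s_4, h_s_5) = 1

Solving yields:
  h_s_2 = 10236/2321
  h_s_3 = 9936/2321
  h_s_4 = 9264/2321
  h_s_5 = 12036/2321

Starting state is s_4, so the expected hitting time is h_s_4 = 9264/2321.

Answer: 9264/2321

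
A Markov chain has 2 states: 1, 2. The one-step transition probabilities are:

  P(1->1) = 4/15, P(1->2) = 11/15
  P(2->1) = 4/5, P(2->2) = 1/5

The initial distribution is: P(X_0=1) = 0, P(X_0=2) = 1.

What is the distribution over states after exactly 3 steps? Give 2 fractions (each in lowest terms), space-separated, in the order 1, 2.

Answer: 676/1125 449/1125

Derivation:
Propagating the distribution step by step (d_{t+1} = d_t * P):
d_0 = (1=0, 2=1)
  d_1[1] = 0*4/15 + 1*4/5 = 4/5
  d_1[2] = 0*11/15 + 1*1/5 = 1/5
d_1 = (1=4/5, 2=1/5)
  d_2[1] = 4/5*4/15 + 1/5*4/5 = 28/75
  d_2[2] = 4/5*11/15 + 1/5*1/5 = 47/75
d_2 = (1=28/75, 2=47/75)
  d_3[1] = 28/75*4/15 + 47/75*4/5 = 676/1125
  d_3[2] = 28/75*11/15 + 47/75*1/5 = 449/1125
d_3 = (1=676/1125, 2=449/1125)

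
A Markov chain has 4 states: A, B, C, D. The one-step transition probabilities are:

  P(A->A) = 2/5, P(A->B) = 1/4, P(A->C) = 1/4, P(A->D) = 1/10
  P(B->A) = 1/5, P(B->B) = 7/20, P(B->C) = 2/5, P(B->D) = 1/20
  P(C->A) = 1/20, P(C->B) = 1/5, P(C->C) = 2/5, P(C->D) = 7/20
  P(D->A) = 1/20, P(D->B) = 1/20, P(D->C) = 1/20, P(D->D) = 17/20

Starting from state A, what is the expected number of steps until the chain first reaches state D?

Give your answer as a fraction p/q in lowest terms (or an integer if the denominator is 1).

Let h_i = expected steps to first reach D from state i.
Boundary: h_D = 0.
First-step equations for the other states:
  h_A = 1 + 2/5*h_A + 1/4*h_B + 1/4*h_C + 1/10*h_D
  h_B = 1 + 1/5*h_A + 7/20*h_B + 2/5*h_C + 1/20*h_D
  h_C = 1 + 1/20*h_A + 1/5*h_B + 2/5*h_C + 7/20*h_D

Substituting h_D = 0 and rearranging gives the linear system (I - Q) h = 1:
  [3/5, -1/4, -1/4] . (h_A, h_B, h_C) = 1
  [-1/5, 13/20, -2/5] . (h_A, h_B, h_C) = 1
  [-1/20, -1/5, 3/5] . (h_A, h_B, h_C) = 1

Solving yields:
  h_A = 6180/1063
  h_B = 6220/1063
  h_C = 4360/1063

Starting state is A, so the expected hitting time is h_A = 6180/1063.

Answer: 6180/1063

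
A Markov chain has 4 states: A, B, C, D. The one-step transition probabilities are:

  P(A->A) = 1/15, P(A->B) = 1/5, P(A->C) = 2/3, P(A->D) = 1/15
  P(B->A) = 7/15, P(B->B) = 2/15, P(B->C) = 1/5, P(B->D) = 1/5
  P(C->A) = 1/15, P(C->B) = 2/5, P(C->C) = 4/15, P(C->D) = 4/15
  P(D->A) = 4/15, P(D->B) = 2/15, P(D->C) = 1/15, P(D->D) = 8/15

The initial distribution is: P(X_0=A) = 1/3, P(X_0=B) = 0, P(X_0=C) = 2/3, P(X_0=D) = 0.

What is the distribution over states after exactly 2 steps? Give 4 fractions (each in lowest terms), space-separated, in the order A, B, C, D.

Answer: 6/25 11/45 52/225 64/225

Derivation:
Propagating the distribution step by step (d_{t+1} = d_t * P):
d_0 = (A=1/3, B=0, C=2/3, D=0)
  d_1[A] = 1/3*1/15 + 0*7/15 + 2/3*1/15 + 0*4/15 = 1/15
  d_1[B] = 1/3*1/5 + 0*2/15 + 2/3*2/5 + 0*2/15 = 1/3
  d_1[C] = 1/3*2/3 + 0*1/5 + 2/3*4/15 + 0*1/15 = 2/5
  d_1[D] = 1/3*1/15 + 0*1/5 + 2/3*4/15 + 0*8/15 = 1/5
d_1 = (A=1/15, B=1/3, C=2/5, D=1/5)
  d_2[A] = 1/15*1/15 + 1/3*7/15 + 2/5*1/15 + 1/5*4/15 = 6/25
  d_2[B] = 1/15*1/5 + 1/3*2/15 + 2/5*2/5 + 1/5*2/15 = 11/45
  d_2[C] = 1/15*2/3 + 1/3*1/5 + 2/5*4/15 + 1/5*1/15 = 52/225
  d_2[D] = 1/15*1/15 + 1/3*1/5 + 2/5*4/15 + 1/5*8/15 = 64/225
d_2 = (A=6/25, B=11/45, C=52/225, D=64/225)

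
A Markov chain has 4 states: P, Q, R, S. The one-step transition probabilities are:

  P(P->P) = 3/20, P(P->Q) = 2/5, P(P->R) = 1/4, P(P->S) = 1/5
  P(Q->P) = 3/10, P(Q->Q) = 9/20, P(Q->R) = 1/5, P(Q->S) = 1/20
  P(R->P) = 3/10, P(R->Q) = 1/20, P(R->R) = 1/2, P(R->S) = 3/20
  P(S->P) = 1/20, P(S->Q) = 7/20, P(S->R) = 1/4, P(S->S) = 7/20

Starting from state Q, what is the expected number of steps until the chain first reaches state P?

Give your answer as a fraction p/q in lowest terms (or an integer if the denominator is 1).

Let h_i = expected steps to first reach P from state i.
Boundary: h_P = 0.
First-step equations for the other states:
  h_Q = 1 + 3/10*h_P + 9/20*h_Q + 1/5*h_R + 1/20*h_S
  h_R = 1 + 3/10*h_P + 1/20*h_Q + 1/2*h_R + 3/20*h_S
  h_S = 1 + 1/20*h_P + 7/20*h_Q + 1/4*h_R + 7/20*h_S

Substituting h_P = 0 and rearranging gives the linear system (I - Q) h = 1:
  [11/20, -1/5, -1/20] . (h_Q, h_R, h_S) = 1
  [-1/20, 1/2, -3/20] . (h_Q, h_R, h_S) = 1
  [-7/20, -1/4, 13/20] . (h_Q, h_R, h_S) = 1

Solving yields:
  h_Q = 1940/527
  h_R = 120/31
  h_S = 2640/527

Starting state is Q, so the expected hitting time is h_Q = 1940/527.

Answer: 1940/527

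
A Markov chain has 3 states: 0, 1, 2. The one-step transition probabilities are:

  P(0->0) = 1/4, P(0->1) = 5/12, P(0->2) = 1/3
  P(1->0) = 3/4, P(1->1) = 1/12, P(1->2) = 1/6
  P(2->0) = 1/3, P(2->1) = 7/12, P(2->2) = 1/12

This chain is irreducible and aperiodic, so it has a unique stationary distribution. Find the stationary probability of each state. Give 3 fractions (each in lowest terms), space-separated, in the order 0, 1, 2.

The stationary distribution satisfies pi = pi * P, i.e.:
  pi_0 = 1/4*pi_0 + 3/4*pi_1 + 1/3*pi_2
  pi_1 = 5/12*pi_0 + 1/12*pi_1 + 7/12*pi_2
  pi_2 = 1/3*pi_0 + 1/6*pi_1 + 1/12*pi_2
with normalization: pi_0 + pi_1 + pi_2 = 1.

Using the first 2 balance equations plus normalization, the linear system A*pi = b is:
  [-3/4, 3/4, 1/3] . pi = 0
  [5/12, -11/12, 7/12] . pi = 0
  [1, 1, 1] . pi = 1

Solving yields:
  pi_0 = 107/244
  pi_1 = 83/244
  pi_2 = 27/122

Verification (pi * P):
  107/244*1/4 + 83/244*3/4 + 27/122*1/3 = 107/244 = pi_0  (ok)
  107/244*5/12 + 83/244*1/12 + 27/122*7/12 = 83/244 = pi_1  (ok)
  107/244*1/3 + 83/244*1/6 + 27/122*1/12 = 27/122 = pi_2  (ok)

Answer: 107/244 83/244 27/122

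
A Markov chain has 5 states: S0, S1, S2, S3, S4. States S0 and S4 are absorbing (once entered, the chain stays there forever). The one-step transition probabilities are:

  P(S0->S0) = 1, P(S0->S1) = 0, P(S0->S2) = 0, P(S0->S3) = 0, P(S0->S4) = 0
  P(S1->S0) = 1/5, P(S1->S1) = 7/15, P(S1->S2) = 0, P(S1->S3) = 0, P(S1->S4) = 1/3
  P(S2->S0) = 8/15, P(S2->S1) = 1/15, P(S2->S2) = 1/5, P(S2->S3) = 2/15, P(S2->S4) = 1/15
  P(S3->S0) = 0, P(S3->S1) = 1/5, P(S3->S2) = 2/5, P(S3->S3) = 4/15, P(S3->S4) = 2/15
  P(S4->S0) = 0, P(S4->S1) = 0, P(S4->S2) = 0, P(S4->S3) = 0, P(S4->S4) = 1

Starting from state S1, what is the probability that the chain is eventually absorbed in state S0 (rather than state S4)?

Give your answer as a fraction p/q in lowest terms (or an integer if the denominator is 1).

Let a_i = P(absorbed in S0 | start in state i).
Boundary conditions: a_S0 = 1, a_S4 = 0.
For each transient state i, a_i = sum_j P(i->j) * a_j:
  a_S1 = 1/5*a_S0 + 7/15*a_S1 + 0*a_S2 + 0*a_S3 + 1/3*a_S4
  a_S2 = 8/15*a_S0 + 1/15*a_S1 + 1/5*a_S2 + 2/15*a_S3 + 1/15*a_S4
  a_S3 = 0*a_S0 + 1/5*a_S1 + 2/5*a_S2 + 4/15*a_S3 + 2/15*a_S4

Substituting a_S0 = 1 and a_S4 = 0, rearrange to (I - Q) a = r where r[i] = P(i -> S0):
  [8/15, 0, 0] . (a_S1, a_S2, a_S3) = 1/5
  [-1/15, 4/5, -2/15] . (a_S1, a_S2, a_S3) = 8/15
  [-1/5, -2/5, 11/15] . (a_S1, a_S2, a_S3) = 0

Solving yields:
  a_S1 = 3/8
  a_S2 = 151/192
  a_S3 = 17/32

Starting state is S1, so the absorption probability is a_S1 = 3/8.

Answer: 3/8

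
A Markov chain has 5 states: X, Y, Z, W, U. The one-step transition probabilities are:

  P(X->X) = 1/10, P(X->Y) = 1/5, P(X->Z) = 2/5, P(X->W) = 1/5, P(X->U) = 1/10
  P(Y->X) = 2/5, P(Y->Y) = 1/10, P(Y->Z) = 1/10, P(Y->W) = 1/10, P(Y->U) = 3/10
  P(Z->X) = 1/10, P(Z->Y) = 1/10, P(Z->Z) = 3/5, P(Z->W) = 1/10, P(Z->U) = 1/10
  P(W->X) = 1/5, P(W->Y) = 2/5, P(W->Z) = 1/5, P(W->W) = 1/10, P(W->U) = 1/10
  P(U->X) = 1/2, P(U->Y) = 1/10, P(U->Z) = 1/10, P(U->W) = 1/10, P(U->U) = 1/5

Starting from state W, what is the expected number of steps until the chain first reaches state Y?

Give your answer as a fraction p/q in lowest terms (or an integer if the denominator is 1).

Let h_i = expected steps to first reach Y from state i.
Boundary: h_Y = 0.
First-step equations for the other states:
  h_X = 1 + 1/10*h_X + 1/5*h_Y + 2/5*h_Z + 1/5*h_W + 1/10*h_U
  h_Z = 1 + 1/10*h_X + 1/10*h_Y + 3/5*h_Z + 1/10*h_W + 1/10*h_U
  h_W = 1 + 1/5*h_X + 2/5*h_Y + 1/5*h_Z + 1/10*h_W + 1/10*h_U
  h_U = 1 + 1/2*h_X + 1/10*h_Y + 1/10*h_Z + 1/10*h_W + 1/5*h_U

Substituting h_Y = 0 and rearranging gives the linear system (I - Q) h = 1:
  [9/10, -2/5, -1/5, -1/10] . (h_X, h_Z, h_W, h_U) = 1
  [-1/10, 2/5, -1/10, -1/10] . (h_X, h_Z, h_W, h_U) = 1
  [-1/5, -1/5, 9/10, -1/10] . (h_X, h_Z, h_W, h_U) = 1
  [-1/2, -1/10, -1/10, 4/5] . (h_X, h_Z, h_W, h_U) = 1

Solving yields:
  h_X = 7740/1339
  h_Z = 8910/1339
  h_W = 6120/1339
  h_U = 8390/1339

Starting state is W, so the expected hitting time is h_W = 6120/1339.

Answer: 6120/1339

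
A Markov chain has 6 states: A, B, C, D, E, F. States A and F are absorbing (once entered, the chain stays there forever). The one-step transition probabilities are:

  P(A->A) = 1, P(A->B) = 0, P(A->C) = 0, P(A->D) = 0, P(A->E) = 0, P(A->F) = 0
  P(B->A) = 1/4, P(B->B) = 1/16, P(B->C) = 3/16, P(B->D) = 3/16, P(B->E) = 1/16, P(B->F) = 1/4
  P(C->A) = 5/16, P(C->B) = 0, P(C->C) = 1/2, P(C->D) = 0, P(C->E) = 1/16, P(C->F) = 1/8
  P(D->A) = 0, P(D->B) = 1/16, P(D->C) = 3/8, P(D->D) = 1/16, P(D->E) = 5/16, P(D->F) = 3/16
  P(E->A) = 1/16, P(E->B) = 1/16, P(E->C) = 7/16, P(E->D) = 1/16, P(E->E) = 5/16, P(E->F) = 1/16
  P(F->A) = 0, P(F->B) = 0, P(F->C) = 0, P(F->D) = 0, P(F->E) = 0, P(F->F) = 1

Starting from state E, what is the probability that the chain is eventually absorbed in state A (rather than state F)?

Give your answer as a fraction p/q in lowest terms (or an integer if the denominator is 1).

Let a_i = P(absorbed in A | start in state i).
Boundary conditions: a_A = 1, a_F = 0.
For each transient state i, a_i = sum_j P(i->j) * a_j:
  a_B = 1/4*a_A + 1/16*a_B + 3/16*a_C + 3/16*a_D + 1/16*a_E + 1/4*a_F
  a_C = 5/16*a_A + 0*a_B + 1/2*a_C + 0*a_D + 1/16*a_E + 1/8*a_F
  a_D = 0*a_A + 1/16*a_B + 3/8*a_C + 1/16*a_D + 5/16*a_E + 3/16*a_F
  a_E = 1/16*a_A + 1/16*a_B + 7/16*a_C + 1/16*a_D + 5/16*a_E + 1/16*a_F

Substituting a_A = 1 and a_F = 0, rearrange to (I - Q) a = r where r[i] = P(i -> A):
  [15/16, -3/16, -3/16, -1/16] . (a_B, a_C, a_D, a_E) = 1/4
  [0, 1/2, 0, -1/16] . (a_B, a_C, a_D, a_E) = 5/16
  [-1/16, -3/8, 15/16, -5/16] . (a_B, a_C, a_D, a_E) = 0
  [-1/16, -7/16, -1/16, 11/16] . (a_B, a_C, a_D, a_E) = 1/16

Solving yields:
  a_B = 9449/16978
  a_C = 5983/8489
  a_D = 9029/16978
  a_E = 5419/8489

Starting state is E, so the absorption probability is a_E = 5419/8489.

Answer: 5419/8489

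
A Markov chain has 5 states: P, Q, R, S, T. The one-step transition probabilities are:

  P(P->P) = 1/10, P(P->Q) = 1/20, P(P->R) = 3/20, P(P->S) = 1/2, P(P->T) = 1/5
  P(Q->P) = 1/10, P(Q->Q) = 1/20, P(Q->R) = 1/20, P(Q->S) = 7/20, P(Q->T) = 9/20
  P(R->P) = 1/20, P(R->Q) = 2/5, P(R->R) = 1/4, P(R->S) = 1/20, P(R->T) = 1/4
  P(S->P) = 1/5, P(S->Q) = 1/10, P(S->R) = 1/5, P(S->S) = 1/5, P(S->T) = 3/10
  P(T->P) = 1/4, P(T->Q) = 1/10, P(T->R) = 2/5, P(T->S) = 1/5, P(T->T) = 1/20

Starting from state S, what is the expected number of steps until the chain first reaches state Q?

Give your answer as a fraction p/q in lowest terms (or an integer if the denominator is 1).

Answer: 104760/17443

Derivation:
Let h_i = expected steps to first reach Q from state i.
Boundary: h_Q = 0.
First-step equations for the other states:
  h_P = 1 + 1/10*h_P + 1/20*h_Q + 3/20*h_R + 1/2*h_S + 1/5*h_T
  h_R = 1 + 1/20*h_P + 2/5*h_Q + 1/4*h_R + 1/20*h_S + 1/4*h_T
  h_S = 1 + 1/5*h_P + 1/10*h_Q + 1/5*h_R + 1/5*h_S + 3/10*h_T
  h_T = 1 + 1/4*h_P + 1/10*h_Q + 2/5*h_R + 1/5*h_S + 1/20*h_T

Substituting h_Q = 0 and rearranging gives the linear system (I - Q) h = 1:
  [9/10, -3/20, -1/2, -1/5] . (h_P, h_R, h_S, h_T) = 1
  [-1/20, 3/4, -1/20, -1/4] . (h_P, h_R, h_S, h_T) = 1
  [-1/5, -1/5, 4/5, -3/10] . (h_P, h_R, h_S, h_T) = 1
  [-1/4, -2/5, -1/5, 19/20] . (h_P, h_R, h_S, h_T) = 1

Solving yields:
  h_P = 111530/17443
  h_R = 70880/17443
  h_S = 104760/17443
  h_T = 99610/17443

Starting state is S, so the expected hitting time is h_S = 104760/17443.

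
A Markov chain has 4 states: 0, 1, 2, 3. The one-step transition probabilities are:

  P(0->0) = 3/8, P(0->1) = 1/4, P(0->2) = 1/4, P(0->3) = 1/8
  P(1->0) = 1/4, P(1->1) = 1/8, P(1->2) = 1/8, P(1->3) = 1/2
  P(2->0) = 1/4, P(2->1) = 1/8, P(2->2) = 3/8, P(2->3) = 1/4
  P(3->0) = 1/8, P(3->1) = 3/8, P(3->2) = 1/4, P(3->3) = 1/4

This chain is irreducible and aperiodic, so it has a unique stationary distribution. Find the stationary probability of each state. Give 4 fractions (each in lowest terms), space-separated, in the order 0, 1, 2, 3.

The stationary distribution satisfies pi = pi * P, i.e.:
  pi_0 = 3/8*pi_0 + 1/4*pi_1 + 1/4*pi_2 + 1/8*pi_3
  pi_1 = 1/4*pi_0 + 1/8*pi_1 + 1/8*pi_2 + 3/8*pi_3
  pi_2 = 1/4*pi_0 + 1/8*pi_1 + 3/8*pi_2 + 1/4*pi_3
  pi_3 = 1/8*pi_0 + 1/2*pi_1 + 1/4*pi_2 + 1/4*pi_3
with normalization: pi_0 + pi_1 + pi_2 + pi_3 = 1.

Using the first 3 balance equations plus normalization, the linear system A*pi = b is:
  [-5/8, 1/4, 1/4, 1/8] . pi = 0
  [1/4, -7/8, 1/8, 3/8] . pi = 0
  [1/4, 1/8, -5/8, 1/4] . pi = 0
  [1, 1, 1, 1] . pi = 1

Solving yields:
  pi_0 = 17/69
  pi_1 = 31/138
  pi_2 = 35/138
  pi_3 = 19/69

Verification (pi * P):
  17/69*3/8 + 31/138*1/4 + 35/138*1/4 + 19/69*1/8 = 17/69 = pi_0  (ok)
  17/69*1/4 + 31/138*1/8 + 35/138*1/8 + 19/69*3/8 = 31/138 = pi_1  (ok)
  17/69*1/4 + 31/138*1/8 + 35/138*3/8 + 19/69*1/4 = 35/138 = pi_2  (ok)
  17/69*1/8 + 31/138*1/2 + 35/138*1/4 + 19/69*1/4 = 19/69 = pi_3  (ok)

Answer: 17/69 31/138 35/138 19/69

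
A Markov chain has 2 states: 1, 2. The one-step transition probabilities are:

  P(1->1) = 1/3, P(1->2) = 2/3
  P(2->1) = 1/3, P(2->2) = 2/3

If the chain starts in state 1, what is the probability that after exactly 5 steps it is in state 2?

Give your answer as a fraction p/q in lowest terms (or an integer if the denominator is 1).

Computing P^5 by repeated multiplication:
P^1 =
  1: [1/3, 2/3]
  2: [1/3, 2/3]
P^2 =
  1: [1/3, 2/3]
  2: [1/3, 2/3]
P^3 =
  1: [1/3, 2/3]
  2: [1/3, 2/3]
P^4 =
  1: [1/3, 2/3]
  2: [1/3, 2/3]
P^5 =
  1: [1/3, 2/3]
  2: [1/3, 2/3]

(P^5)[1 -> 2] = 2/3

Answer: 2/3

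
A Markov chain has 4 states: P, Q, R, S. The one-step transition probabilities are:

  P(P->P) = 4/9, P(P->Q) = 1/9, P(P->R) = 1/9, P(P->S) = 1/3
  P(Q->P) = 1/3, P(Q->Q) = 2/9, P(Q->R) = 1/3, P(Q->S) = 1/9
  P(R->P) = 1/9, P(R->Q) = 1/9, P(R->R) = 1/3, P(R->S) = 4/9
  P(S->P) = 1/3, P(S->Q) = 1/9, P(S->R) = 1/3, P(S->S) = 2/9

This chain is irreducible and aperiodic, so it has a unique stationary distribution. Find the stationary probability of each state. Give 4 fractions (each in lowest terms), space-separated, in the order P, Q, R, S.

The stationary distribution satisfies pi = pi * P, i.e.:
  pi_P = 4/9*pi_P + 1/3*pi_Q + 1/9*pi_R + 1/3*pi_S
  pi_Q = 1/9*pi_P + 2/9*pi_Q + 1/9*pi_R + 1/9*pi_S
  pi_R = 1/9*pi_P + 1/3*pi_Q + 1/3*pi_R + 1/3*pi_S
  pi_S = 1/3*pi_P + 1/9*pi_Q + 4/9*pi_R + 2/9*pi_S
with normalization: pi_P + pi_Q + pi_R + pi_S = 1.

Using the first 3 balance equations plus normalization, the linear system A*pi = b is:
  [-5/9, 1/3, 1/9, 1/3] . pi = 0
  [1/9, -7/9, 1/9, 1/9] . pi = 0
  [1/9, 1/3, -2/3, 1/3] . pi = 0
  [1, 1, 1, 1] . pi = 1

Solving yields:
  pi_P = 21/68
  pi_Q = 1/8
  pi_R = 9/34
  pi_S = 41/136

Verification (pi * P):
  21/68*4/9 + 1/8*1/3 + 9/34*1/9 + 41/136*1/3 = 21/68 = pi_P  (ok)
  21/68*1/9 + 1/8*2/9 + 9/34*1/9 + 41/136*1/9 = 1/8 = pi_Q  (ok)
  21/68*1/9 + 1/8*1/3 + 9/34*1/3 + 41/136*1/3 = 9/34 = pi_R  (ok)
  21/68*1/3 + 1/8*1/9 + 9/34*4/9 + 41/136*2/9 = 41/136 = pi_S  (ok)

Answer: 21/68 1/8 9/34 41/136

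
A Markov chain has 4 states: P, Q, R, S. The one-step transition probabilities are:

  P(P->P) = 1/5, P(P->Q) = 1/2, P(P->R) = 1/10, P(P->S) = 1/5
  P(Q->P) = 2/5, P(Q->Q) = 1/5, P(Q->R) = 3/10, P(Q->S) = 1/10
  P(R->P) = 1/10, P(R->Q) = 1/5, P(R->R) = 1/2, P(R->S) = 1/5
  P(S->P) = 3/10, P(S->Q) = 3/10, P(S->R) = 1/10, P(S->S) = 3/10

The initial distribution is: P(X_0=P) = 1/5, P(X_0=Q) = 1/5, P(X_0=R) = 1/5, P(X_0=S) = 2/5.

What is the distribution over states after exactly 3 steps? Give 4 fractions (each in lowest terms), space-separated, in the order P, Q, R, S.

Answer: 159/625 743/2500 162/625 473/2500

Derivation:
Propagating the distribution step by step (d_{t+1} = d_t * P):
d_0 = (P=1/5, Q=1/5, R=1/5, S=2/5)
  d_1[P] = 1/5*1/5 + 1/5*2/5 + 1/5*1/10 + 2/5*3/10 = 13/50
  d_1[Q] = 1/5*1/2 + 1/5*1/5 + 1/5*1/5 + 2/5*3/10 = 3/10
  d_1[R] = 1/5*1/10 + 1/5*3/10 + 1/5*1/2 + 2/5*1/10 = 11/50
  d_1[S] = 1/5*1/5 + 1/5*1/10 + 1/5*1/5 + 2/5*3/10 = 11/50
d_1 = (P=13/50, Q=3/10, R=11/50, S=11/50)
  d_2[P] = 13/50*1/5 + 3/10*2/5 + 11/50*1/10 + 11/50*3/10 = 13/50
  d_2[Q] = 13/50*1/2 + 3/10*1/5 + 11/50*1/5 + 11/50*3/10 = 3/10
  d_2[R] = 13/50*1/10 + 3/10*3/10 + 11/50*1/2 + 11/50*1/10 = 31/125
  d_2[S] = 13/50*1/5 + 3/10*1/10 + 11/50*1/5 + 11/50*3/10 = 24/125
d_2 = (P=13/50, Q=3/10, R=31/125, S=24/125)
  d_3[P] = 13/50*1/5 + 3/10*2/5 + 31/125*1/10 + 24/125*3/10 = 159/625
  d_3[Q] = 13/50*1/2 + 3/10*1/5 + 31/125*1/5 + 24/125*3/10 = 743/2500
  d_3[R] = 13/50*1/10 + 3/10*3/10 + 31/125*1/2 + 24/125*1/10 = 162/625
  d_3[S] = 13/50*1/5 + 3/10*1/10 + 31/125*1/5 + 24/125*3/10 = 473/2500
d_3 = (P=159/625, Q=743/2500, R=162/625, S=473/2500)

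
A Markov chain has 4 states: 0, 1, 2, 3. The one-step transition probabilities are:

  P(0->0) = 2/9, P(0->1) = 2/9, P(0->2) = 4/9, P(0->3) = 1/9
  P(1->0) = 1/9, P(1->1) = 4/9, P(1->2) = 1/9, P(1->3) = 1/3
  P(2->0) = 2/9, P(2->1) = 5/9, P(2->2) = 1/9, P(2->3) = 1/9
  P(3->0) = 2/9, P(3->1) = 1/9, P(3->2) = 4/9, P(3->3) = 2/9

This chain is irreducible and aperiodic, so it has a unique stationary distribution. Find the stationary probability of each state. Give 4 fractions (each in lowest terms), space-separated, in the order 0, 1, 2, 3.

Answer: 35/192 23/64 187/768 55/256

Derivation:
The stationary distribution satisfies pi = pi * P, i.e.:
  pi_0 = 2/9*pi_0 + 1/9*pi_1 + 2/9*pi_2 + 2/9*pi_3
  pi_1 = 2/9*pi_0 + 4/9*pi_1 + 5/9*pi_2 + 1/9*pi_3
  pi_2 = 4/9*pi_0 + 1/9*pi_1 + 1/9*pi_2 + 4/9*pi_3
  pi_3 = 1/9*pi_0 + 1/3*pi_1 + 1/9*pi_2 + 2/9*pi_3
with normalization: pi_0 + pi_1 + pi_2 + pi_3 = 1.

Using the first 3 balance equations plus normalization, the linear system A*pi = b is:
  [-7/9, 1/9, 2/9, 2/9] . pi = 0
  [2/9, -5/9, 5/9, 1/9] . pi = 0
  [4/9, 1/9, -8/9, 4/9] . pi = 0
  [1, 1, 1, 1] . pi = 1

Solving yields:
  pi_0 = 35/192
  pi_1 = 23/64
  pi_2 = 187/768
  pi_3 = 55/256

Verification (pi * P):
  35/192*2/9 + 23/64*1/9 + 187/768*2/9 + 55/256*2/9 = 35/192 = pi_0  (ok)
  35/192*2/9 + 23/64*4/9 + 187/768*5/9 + 55/256*1/9 = 23/64 = pi_1  (ok)
  35/192*4/9 + 23/64*1/9 + 187/768*1/9 + 55/256*4/9 = 187/768 = pi_2  (ok)
  35/192*1/9 + 23/64*1/3 + 187/768*1/9 + 55/256*2/9 = 55/256 = pi_3  (ok)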